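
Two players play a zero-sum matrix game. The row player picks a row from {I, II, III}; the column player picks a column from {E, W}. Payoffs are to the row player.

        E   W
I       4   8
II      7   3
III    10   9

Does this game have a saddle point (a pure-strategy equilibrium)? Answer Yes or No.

Yes

Row minima: I → 4, II → 3, III → 9; maximin = 9.
Column maxima: E → 10, W → 9; minimax = 9.
maximin = minimax = 9, so a saddle point exists.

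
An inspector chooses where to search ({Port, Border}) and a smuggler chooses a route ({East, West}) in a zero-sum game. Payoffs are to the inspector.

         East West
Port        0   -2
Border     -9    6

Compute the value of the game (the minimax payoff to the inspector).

-18/17

Row minima: Port → -2, Border → -9; maximin = -2.
Column maxima: East → 0, West → 6; minimax = 0.
-2 ≠ 0, so there is no saddle point; optimal play is mixed.
Let the inspector play Port with probability p. Expected payoff against East: 0p + (-9)(1−p) = 9p − 9; against West: (-2)p + 6(1−p) = −8p + 6.
Setting these equal: 9p − 9 = −8p + 6 ⇒ 17p = 15 ⇒ p = 15/17, and the value is (9)·(15/17) − 9 = -18/17.
For the smuggler: with q = P(East), equating Port's and Border's payoffs gives 2q − 2 = −15q + 6 ⇒ q = 8/17.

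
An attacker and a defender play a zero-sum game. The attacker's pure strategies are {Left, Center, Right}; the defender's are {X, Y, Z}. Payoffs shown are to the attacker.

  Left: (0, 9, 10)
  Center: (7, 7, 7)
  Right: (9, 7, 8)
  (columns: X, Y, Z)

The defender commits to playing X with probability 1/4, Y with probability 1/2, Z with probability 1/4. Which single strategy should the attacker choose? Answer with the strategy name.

Expected payoff of Left: (1/4)·0 + (1/2)·9 + (1/4)·10 = 7.
Expected payoff of Center: (1/4)·7 + (1/2)·7 + (1/4)·7 = 7.
Expected payoff of Right: (1/4)·9 + (1/2)·7 + (1/4)·8 = 31/4.
The largest is 31/4, so the attacker's best response is Right.

Right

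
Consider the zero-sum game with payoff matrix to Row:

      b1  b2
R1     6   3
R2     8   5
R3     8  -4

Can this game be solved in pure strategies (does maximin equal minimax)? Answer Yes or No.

Yes

Row minima: R1 → 3, R2 → 5, R3 → -4; maximin = 5.
Column maxima: b1 → 8, b2 → 5; minimax = 5.
maximin = minimax = 5, so a saddle point exists.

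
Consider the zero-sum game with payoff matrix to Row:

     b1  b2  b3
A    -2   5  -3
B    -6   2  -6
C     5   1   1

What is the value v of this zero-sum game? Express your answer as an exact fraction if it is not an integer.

Row minima: A → -3, B → -6, C → 1; maximin = 1.
Column maxima: b1 → 5, b2 → 5, b3 → 1; minimax = 1.
Since maximin = minimax = 1, there is a saddle point and the value is 1.

1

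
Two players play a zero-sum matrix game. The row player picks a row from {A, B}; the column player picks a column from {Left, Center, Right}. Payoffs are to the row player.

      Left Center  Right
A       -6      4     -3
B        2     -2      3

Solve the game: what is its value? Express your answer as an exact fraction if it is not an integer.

-2/7

Row minima: A → -6, B → -2; maximin = -2.
Column maxima: Left → 2, Center → 4, Right → 3; minimax = 2.
-2 ≠ 2, so there is no saddle point; optimal play is mixed.
Right is strictly dominated by Left (it gives the row player strictly more in every row), so the column player never plays it.
On the remaining 2×2 (A, B vs Left, Center):
Let the row player play A with probability p. Expected payoff against Left: (-6)p + 2(1−p) = −8p + 2; against Center: 4p + (-2)(1−p) = 6p − 2.
Setting these equal: −8p + 2 = 6p − 2 ⇒ −14p = -4 ⇒ p = 2/7, and the value is (-8)·(2/7) + 2 = -2/7.
For the column player: with q = P(Left), equating A's and B's payoffs gives −10q + 4 = 4q − 2 ⇒ q = 3/7.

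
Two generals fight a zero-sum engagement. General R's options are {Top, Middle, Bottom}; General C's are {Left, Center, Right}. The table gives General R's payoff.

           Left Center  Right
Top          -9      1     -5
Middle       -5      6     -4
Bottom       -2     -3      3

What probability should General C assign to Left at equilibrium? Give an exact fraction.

3/4

Row minima: Top → -9, Middle → -5, Bottom → -3; maximin = -3.
Column maxima: Left → -2, Center → 6, Right → 3; minimax = -2.
-3 ≠ -2, so there is no saddle point; optimal play is mixed.
Top is strictly dominated by Middle, so General R never plays it.
Right is strictly dominated by Left (it gives General R strictly more in every row), so General C never plays it.
On the remaining 2×2 (Middle, Bottom vs Left, Center):
Let General R play Middle with probability p. Expected payoff against Left: (-5)p + (-2)(1−p) = −3p − 2; against Center: 6p + (-3)(1−p) = 9p − 3.
Setting these equal: −3p − 2 = 9p − 3 ⇒ −12p = -1 ⇒ p = 1/12, and the value is (-3)·(1/12) − 2 = -9/4.
For General C: with q = P(Left), equating Middle's and Bottom's payoffs gives −11q + 6 = q − 3 ⇒ q = 3/4.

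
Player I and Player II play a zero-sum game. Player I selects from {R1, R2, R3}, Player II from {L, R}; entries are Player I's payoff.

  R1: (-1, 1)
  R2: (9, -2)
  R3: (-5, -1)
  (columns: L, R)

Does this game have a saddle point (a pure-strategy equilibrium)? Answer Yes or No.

No

Row minima: R1 → -1, R2 → -2, R3 → -5; maximin = -1.
Column maxima: L → 9, R → 1; minimax = 1.
-1 ≠ 1, so no pure-strategy equilibrium exists.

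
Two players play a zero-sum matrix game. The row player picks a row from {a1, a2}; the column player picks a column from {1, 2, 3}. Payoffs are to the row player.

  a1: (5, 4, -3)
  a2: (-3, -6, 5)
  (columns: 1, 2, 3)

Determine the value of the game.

Row minima: a1 → -3, a2 → -6; maximin = -3.
Column maxima: 1 → 5, 2 → 4, 3 → 5; minimax = 4.
-3 ≠ 4, so there is no saddle point; optimal play is mixed.
1 is strictly dominated by 2 (it gives the row player strictly more in every row), so the column player never plays it.
On the remaining 2×2 (a1, a2 vs 2, 3):
Let the row player play a1 with probability p. Expected payoff against 2: 4p + (-6)(1−p) = 10p − 6; against 3: (-3)p + 5(1−p) = −8p + 5.
Setting these equal: 10p − 6 = −8p + 5 ⇒ 18p = 11 ⇒ p = 11/18, and the value is (10)·(11/18) − 6 = 1/9.
For the column player: with q = P(2), equating a1's and a2's payoffs gives 7q − 3 = −11q + 5 ⇒ q = 4/9.

1/9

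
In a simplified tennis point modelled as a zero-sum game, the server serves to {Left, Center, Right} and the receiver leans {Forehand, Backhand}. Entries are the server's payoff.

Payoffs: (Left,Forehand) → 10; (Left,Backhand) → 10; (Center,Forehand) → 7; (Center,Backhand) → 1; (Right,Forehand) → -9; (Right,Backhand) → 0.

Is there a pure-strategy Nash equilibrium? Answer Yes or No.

Yes

Row minima: Left → 10, Center → 1, Right → -9; maximin = 10.
Column maxima: Forehand → 10, Backhand → 10; minimax = 10.
maximin = minimax = 10, so a saddle point exists.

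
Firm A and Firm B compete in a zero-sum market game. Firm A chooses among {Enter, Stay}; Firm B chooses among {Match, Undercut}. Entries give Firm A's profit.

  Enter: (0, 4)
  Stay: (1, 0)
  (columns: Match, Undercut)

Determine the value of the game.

Row minima: Enter → 0, Stay → 0; maximin = 0.
Column maxima: Match → 1, Undercut → 4; minimax = 1.
0 ≠ 1, so there is no saddle point; optimal play is mixed.
Let Firm A play Enter with probability p. Expected payoff against Match: 0p + 1(1−p) = −p + 1; against Undercut: 4p + 0(1−p) = 4p.
Setting these equal: −p + 1 = 4p ⇒ −5p = -1 ⇒ p = 1/5, and the value is (-1)·(1/5) + 1 = 4/5.
For Firm B: with q = P(Match), equating Enter's and Stay's payoffs gives −4q + 4 = q ⇒ q = 4/5.

4/5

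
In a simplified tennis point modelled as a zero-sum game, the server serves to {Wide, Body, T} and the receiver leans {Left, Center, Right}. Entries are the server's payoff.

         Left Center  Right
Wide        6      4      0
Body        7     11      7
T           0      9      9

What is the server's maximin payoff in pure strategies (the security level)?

Row minima: Wide → 0, Body → 7, T → 0.
The best of these is 7.

7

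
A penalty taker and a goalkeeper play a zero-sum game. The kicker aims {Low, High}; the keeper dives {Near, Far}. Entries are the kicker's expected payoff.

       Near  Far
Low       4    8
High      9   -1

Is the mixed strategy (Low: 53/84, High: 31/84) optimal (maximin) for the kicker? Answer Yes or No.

Against Near this mix gives (53/84)·4 + (31/84)·9 = 491/84.
Against Far this mix gives (53/84)·8 + (31/84)·(-1) = 131/28.
The keeper will play Far, holding the kicker to 131/28. Shifting weight toward the row that does better against Far would raise this floor (the equalizing mix achieves 38/7 against both Far and Near), so the proposed strategy is not optimal.

No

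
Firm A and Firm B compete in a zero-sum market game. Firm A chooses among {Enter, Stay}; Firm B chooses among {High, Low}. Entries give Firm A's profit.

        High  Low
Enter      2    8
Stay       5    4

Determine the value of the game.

Row minima: Enter → 2, Stay → 4; maximin = 4.
Column maxima: High → 5, Low → 8; minimax = 5.
4 ≠ 5, so there is no saddle point; optimal play is mixed.
Let Firm A play Enter with probability p. Expected payoff against High: 2p + 5(1−p) = −3p + 5; against Low: 8p + 4(1−p) = 4p + 4.
Setting these equal: −3p + 5 = 4p + 4 ⇒ −7p = -1 ⇒ p = 1/7, and the value is (-3)·(1/7) + 5 = 32/7.
For Firm B: with q = P(High), equating Enter's and Stay's payoffs gives −6q + 8 = q + 4 ⇒ q = 4/7.

32/7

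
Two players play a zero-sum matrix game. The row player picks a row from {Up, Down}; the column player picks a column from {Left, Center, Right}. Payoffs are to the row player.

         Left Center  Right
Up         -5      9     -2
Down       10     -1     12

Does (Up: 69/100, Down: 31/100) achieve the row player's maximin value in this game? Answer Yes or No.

Against Left this mix gives (69/100)·(-5) + (31/100)·10 = -7/20.
Against Center this mix gives (69/100)·9 + (31/100)·(-1) = 59/10.
Against Right this mix gives (69/100)·(-2) + (31/100)·12 = 117/50.
The column player will play Left, holding the row player to -7/20. Shifting weight toward the row that does better against Left would raise this floor (the equalizing mix achieves 17/5 against both Left and Center), so the proposed strategy is not optimal.

No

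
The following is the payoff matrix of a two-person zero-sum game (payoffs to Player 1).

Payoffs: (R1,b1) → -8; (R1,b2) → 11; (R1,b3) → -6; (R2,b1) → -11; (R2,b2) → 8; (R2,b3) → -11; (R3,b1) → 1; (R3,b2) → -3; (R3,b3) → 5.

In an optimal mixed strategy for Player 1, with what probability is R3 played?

19/23

Row minima: R1 → -8, R2 → -11, R3 → -3; maximin = -3.
Column maxima: b1 → 1, b2 → 11, b3 → 5; minimax = 1.
-3 ≠ 1, so there is no saddle point; optimal play is mixed.
R2 is strictly dominated by R1, so Player 1 never plays it.
With R2 eliminated, b3 is strictly dominated by b1 (it gives Player 1 strictly more in every remaining row), so Player 2 never plays it.
On the remaining 2×2 (R1, R3 vs b1, b2):
Let Player 1 play R1 with probability p. Expected payoff against b1: (-8)p + 1(1−p) = −9p + 1; against b2: 11p + (-3)(1−p) = 14p − 3.
Setting these equal: −9p + 1 = 14p − 3 ⇒ −23p = -4 ⇒ p = 4/23, and the value is (-9)·(4/23) + 1 = -13/23.
For Player 2: with q = P(b1), equating R1's and R3's payoffs gives −19q + 11 = 4q − 3 ⇒ q = 14/23.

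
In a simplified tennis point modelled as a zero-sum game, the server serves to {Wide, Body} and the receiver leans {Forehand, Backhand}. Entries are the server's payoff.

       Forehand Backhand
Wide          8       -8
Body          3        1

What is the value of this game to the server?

1

Row minima: Wide → -8, Body → 1; maximin = 1.
Column maxima: Forehand → 8, Backhand → 1; minimax = 1.
Since maximin = minimax = 1, there is a saddle point and the value is 1.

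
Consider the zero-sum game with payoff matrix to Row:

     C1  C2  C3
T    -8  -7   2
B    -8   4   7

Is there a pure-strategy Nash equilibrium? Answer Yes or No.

Yes

Row minima: T → -8, B → -8; maximin = -8.
Column maxima: C1 → -8, C2 → 4, C3 → 7; minimax = -8.
maximin = minimax = -8, so a saddle point exists.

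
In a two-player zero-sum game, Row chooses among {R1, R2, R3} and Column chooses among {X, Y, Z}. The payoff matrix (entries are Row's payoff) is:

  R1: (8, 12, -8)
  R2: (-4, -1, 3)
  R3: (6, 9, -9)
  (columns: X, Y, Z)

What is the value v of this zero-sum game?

-8/23

Row minima: R1 → -8, R2 → -4, R3 → -9; maximin = -4.
Column maxima: X → 8, Y → 12, Z → 3; minimax = 3.
-4 ≠ 3, so there is no saddle point; optimal play is mixed.
R3 is strictly dominated by R1, so Row never plays it.
Y is strictly dominated by X (it gives Row strictly more in every row), so Column never plays it.
On the remaining 2×2 (R1, R2 vs X, Z):
Let Row play R1 with probability p. Expected payoff against X: 8p + (-4)(1−p) = 12p − 4; against Z: (-8)p + 3(1−p) = −11p + 3.
Setting these equal: 12p − 4 = −11p + 3 ⇒ 23p = 7 ⇒ p = 7/23, and the value is (12)·(7/23) − 4 = -8/23.
For Column: with q = P(X), equating R1's and R2's payoffs gives 16q − 8 = −7q + 3 ⇒ q = 11/23.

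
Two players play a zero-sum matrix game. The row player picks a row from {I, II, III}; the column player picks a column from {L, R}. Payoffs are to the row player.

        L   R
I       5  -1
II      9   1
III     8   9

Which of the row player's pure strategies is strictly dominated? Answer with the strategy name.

II gives a strictly higher payoff than I against every column: 9 > 5, 1 > -1.
So I is strictly dominated and the row player never plays it.

I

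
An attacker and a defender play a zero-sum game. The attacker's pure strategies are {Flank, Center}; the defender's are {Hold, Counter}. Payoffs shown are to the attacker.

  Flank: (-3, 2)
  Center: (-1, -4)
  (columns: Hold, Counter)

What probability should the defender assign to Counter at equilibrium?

1/4

Row minima: Flank → -3, Center → -4; maximin = -3.
Column maxima: Hold → -1, Counter → 2; minimax = -1.
-3 ≠ -1, so there is no saddle point; optimal play is mixed.
Let the attacker play Flank with probability p. Expected payoff against Hold: (-3)p + (-1)(1−p) = −2p − 1; against Counter: 2p + (-4)(1−p) = 6p − 4.
Setting these equal: −2p − 1 = 6p − 4 ⇒ −8p = -3 ⇒ p = 3/8, and the value is (-2)·(3/8) − 1 = -7/4.
For the defender: with q = P(Hold), equating Flank's and Center's payoffs gives −5q + 2 = 3q − 4 ⇒ q = 3/4.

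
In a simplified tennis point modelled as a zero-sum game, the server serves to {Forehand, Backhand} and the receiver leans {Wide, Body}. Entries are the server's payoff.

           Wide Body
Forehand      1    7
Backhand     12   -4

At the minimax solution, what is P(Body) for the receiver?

Row minima: Forehand → 1, Backhand → -4; maximin = 1.
Column maxima: Wide → 12, Body → 7; minimax = 7.
1 ≠ 7, so there is no saddle point; optimal play is mixed.
Let the server play Forehand with probability p. Expected payoff against Wide: 1p + 12(1−p) = −11p + 12; against Body: 7p + (-4)(1−p) = 11p − 4.
Setting these equal: −11p + 12 = 11p − 4 ⇒ −22p = -16 ⇒ p = 8/11, and the value is (-11)·(8/11) + 12 = 4.
For the receiver: with q = P(Wide), equating Forehand's and Backhand's payoffs gives −6q + 7 = 16q − 4 ⇒ q = 1/2.

1/2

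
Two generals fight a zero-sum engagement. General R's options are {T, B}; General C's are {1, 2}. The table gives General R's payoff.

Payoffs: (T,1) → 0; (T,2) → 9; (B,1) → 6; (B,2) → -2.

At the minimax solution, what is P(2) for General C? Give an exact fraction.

Row minima: T → 0, B → -2; maximin = 0.
Column maxima: 1 → 6, 2 → 9; minimax = 6.
0 ≠ 6, so there is no saddle point; optimal play is mixed.
Let General R play T with probability p. Expected payoff against 1: 0p + 6(1−p) = −6p + 6; against 2: 9p + (-2)(1−p) = 11p − 2.
Setting these equal: −6p + 6 = 11p − 2 ⇒ −17p = -8 ⇒ p = 8/17, and the value is (-6)·(8/17) + 6 = 54/17.
For General C: with q = P(1), equating T's and B's payoffs gives −9q + 9 = 8q − 2 ⇒ q = 11/17.

6/17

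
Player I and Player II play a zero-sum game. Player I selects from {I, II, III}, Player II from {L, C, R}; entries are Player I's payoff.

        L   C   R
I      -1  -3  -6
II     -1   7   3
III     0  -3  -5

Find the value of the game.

Row minima: I → -6, II → -1, III → -5; maximin = -1.
Column maxima: L → 0, C → 7, R → 3; minimax = 0.
-1 ≠ 0, so there is no saddle point; optimal play is mixed.
C is strictly dominated by R (it gives Player I strictly more in every row), so Player II never plays it.
With C eliminated, I is strictly dominated by III (III gives Player I strictly more in every remaining column), so Player I never plays it.
On the remaining 2×2 (II, III vs L, R):
Let Player I play II with probability p. Expected payoff against L: (-1)p + 0(1−p) = −p; against R: 3p + (-5)(1−p) = 8p − 5.
Setting these equal: −p = 8p − 5 ⇒ −9p = -5 ⇒ p = 5/9, and the value is (-1)·(5/9) = -5/9.
For Player II: with q = P(L), equating II's and III's payoffs gives −4q + 3 = 5q − 5 ⇒ q = 8/9.

-5/9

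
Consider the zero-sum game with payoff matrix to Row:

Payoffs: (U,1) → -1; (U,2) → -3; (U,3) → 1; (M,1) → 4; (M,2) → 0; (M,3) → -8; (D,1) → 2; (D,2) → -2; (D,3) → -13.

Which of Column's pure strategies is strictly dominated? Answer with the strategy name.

2 holds Row's payoff strictly below 1 in every row: -3 < -1, 0 < 4, -2 < 2.
So 1 is strictly dominated for Column.

1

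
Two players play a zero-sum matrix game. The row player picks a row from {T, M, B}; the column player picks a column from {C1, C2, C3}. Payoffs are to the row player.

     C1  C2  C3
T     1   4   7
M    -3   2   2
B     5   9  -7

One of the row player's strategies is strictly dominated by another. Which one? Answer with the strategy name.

M

T gives a strictly higher payoff than M against every column: 1 > -3, 4 > 2, 7 > 2.
So M is strictly dominated and the row player never plays it.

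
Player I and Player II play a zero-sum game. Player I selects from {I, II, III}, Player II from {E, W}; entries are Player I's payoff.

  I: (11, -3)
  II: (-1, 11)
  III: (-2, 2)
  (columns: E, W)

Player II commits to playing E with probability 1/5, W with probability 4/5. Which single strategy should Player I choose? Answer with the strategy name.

Expected payoff of I: (1/5)·11 + (4/5)·(-3) = -1/5.
Expected payoff of II: (1/5)·(-1) + (4/5)·11 = 43/5.
Expected payoff of III: (1/5)·(-2) + (4/5)·2 = 6/5.
The largest is 43/5, so Player I's best response is II.

II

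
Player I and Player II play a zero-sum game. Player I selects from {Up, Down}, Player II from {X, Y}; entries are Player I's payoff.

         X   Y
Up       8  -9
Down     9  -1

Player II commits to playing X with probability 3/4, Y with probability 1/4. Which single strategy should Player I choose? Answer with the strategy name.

Expected payoff of Up: (3/4)·8 + (1/4)·(-9) = 15/4.
Expected payoff of Down: (3/4)·9 + (1/4)·(-1) = 13/2.
The largest is 13/2, so Player I's best response is Down.

Down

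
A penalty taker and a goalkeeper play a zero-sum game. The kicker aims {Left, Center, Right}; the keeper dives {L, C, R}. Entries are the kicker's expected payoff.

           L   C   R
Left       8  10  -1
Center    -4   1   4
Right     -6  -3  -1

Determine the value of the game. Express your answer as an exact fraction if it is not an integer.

Row minima: Left → -1, Center → -4, Right → -6; maximin = -1.
Column maxima: L → 8, C → 10, R → 4; minimax = 4.
-1 ≠ 4, so there is no saddle point; optimal play is mixed.
Right is strictly dominated by Center, so the kicker never plays it.
C is strictly dominated by L (it gives the kicker strictly more in every row), so the keeper never plays it.
On the remaining 2×2 (Left, Center vs L, R):
Let the kicker play Left with probability p. Expected payoff against L: 8p + (-4)(1−p) = 12p − 4; against R: (-1)p + 4(1−p) = −5p + 4.
Setting these equal: 12p − 4 = −5p + 4 ⇒ 17p = 8 ⇒ p = 8/17, and the value is (12)·(8/17) − 4 = 28/17.
For the keeper: with q = P(L), equating Left's and Center's payoffs gives 9q − 1 = −8q + 4 ⇒ q = 5/17.

28/17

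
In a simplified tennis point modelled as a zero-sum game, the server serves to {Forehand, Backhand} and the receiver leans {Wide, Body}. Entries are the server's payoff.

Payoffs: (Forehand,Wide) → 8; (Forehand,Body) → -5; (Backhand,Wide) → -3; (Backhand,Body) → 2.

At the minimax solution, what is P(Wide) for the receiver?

Row minima: Forehand → -5, Backhand → -3; maximin = -3.
Column maxima: Wide → 8, Body → 2; minimax = 2.
-3 ≠ 2, so there is no saddle point; optimal play is mixed.
Let the server play Forehand with probability p. Expected payoff against Wide: 8p + (-3)(1−p) = 11p − 3; against Body: (-5)p + 2(1−p) = −7p + 2.
Setting these equal: 11p − 3 = −7p + 2 ⇒ 18p = 5 ⇒ p = 5/18, and the value is (11)·(5/18) − 3 = 1/18.
For the receiver: with q = P(Wide), equating Forehand's and Backhand's payoffs gives 13q − 5 = −5q + 2 ⇒ q = 7/18.

7/18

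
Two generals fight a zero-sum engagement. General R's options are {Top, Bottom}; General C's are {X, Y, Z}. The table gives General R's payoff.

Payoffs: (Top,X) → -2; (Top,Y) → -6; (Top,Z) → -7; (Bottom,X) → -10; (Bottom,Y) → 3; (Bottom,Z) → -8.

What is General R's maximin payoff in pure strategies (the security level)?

-7

Row minima: Top → -7, Bottom → -10.
The best of these is -7.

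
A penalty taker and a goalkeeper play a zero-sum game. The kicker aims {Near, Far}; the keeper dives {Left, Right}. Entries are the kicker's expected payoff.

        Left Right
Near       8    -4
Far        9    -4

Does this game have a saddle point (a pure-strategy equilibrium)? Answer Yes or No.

Yes

Row minima: Near → -4, Far → -4; maximin = -4.
Column maxima: Left → 9, Right → -4; minimax = -4.
maximin = minimax = -4, so a saddle point exists.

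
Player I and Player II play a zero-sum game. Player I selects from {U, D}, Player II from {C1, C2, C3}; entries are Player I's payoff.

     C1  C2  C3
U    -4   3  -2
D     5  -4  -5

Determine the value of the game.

Row minima: U → -4, D → -5; maximin = -4.
Column maxima: C1 → 5, C2 → 3, C3 → -2; minimax = -2.
-4 ≠ -2, so there is no saddle point; optimal play is mixed.
C2 is strictly dominated by C3 (it gives Player I strictly more in every row), so Player II never plays it.
On the remaining 2×2 (U, D vs C1, C3):
Let Player I play U with probability p. Expected payoff against C1: (-4)p + 5(1−p) = −9p + 5; against C3: (-2)p + (-5)(1−p) = 3p − 5.
Setting these equal: −9p + 5 = 3p − 5 ⇒ −12p = -10 ⇒ p = 5/6, and the value is (-9)·(5/6) + 5 = -5/2.
For Player II: with q = P(C1), equating U's and D's payoffs gives −2q − 2 = 10q − 5 ⇒ q = 1/4.

-5/2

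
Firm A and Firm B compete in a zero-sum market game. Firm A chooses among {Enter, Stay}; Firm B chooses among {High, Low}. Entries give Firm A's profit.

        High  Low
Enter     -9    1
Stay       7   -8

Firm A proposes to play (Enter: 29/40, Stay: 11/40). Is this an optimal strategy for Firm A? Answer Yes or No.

Against High this mix gives (29/40)·(-9) + (11/40)·7 = -23/5.
Against Low this mix gives (29/40)·1 + (11/40)·(-8) = -59/40.
Firm B will play High, holding Firm A to -23/5. Shifting weight toward the row that does better against High would raise this floor (the equalizing mix achieves -13/5 against both High and Low), so the proposed strategy is not optimal.

No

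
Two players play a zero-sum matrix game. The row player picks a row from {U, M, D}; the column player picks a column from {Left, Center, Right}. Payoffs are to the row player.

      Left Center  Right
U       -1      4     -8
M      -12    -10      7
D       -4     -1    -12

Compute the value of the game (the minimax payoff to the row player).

Row minima: U → -8, M → -12, D → -12; maximin = -8.
Column maxima: Left → -1, Center → 4, Right → 7; minimax = -1.
-8 ≠ -1, so there is no saddle point; optimal play is mixed.
D is strictly dominated by U, so the row player never plays it.
Center is strictly dominated by Left (it gives the row player strictly more in every row), so the column player never plays it.
On the remaining 2×2 (U, M vs Left, Right):
Let the row player play U with probability p. Expected payoff against Left: (-1)p + (-12)(1−p) = 11p − 12; against Right: (-8)p + 7(1−p) = −15p + 7.
Setting these equal: 11p − 12 = −15p + 7 ⇒ 26p = 19 ⇒ p = 19/26, and the value is (11)·(19/26) − 12 = -103/26.
For the column player: with q = P(Left), equating U's and M's payoffs gives 7q − 8 = −19q + 7 ⇒ q = 15/26.

-103/26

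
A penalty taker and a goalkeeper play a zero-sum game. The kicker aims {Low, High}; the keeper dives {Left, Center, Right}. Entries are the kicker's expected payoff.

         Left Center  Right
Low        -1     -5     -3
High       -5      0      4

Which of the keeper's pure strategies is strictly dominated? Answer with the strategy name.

Right

Center holds the kicker's payoff strictly below Right in every row: -5 < -3, 0 < 4.
So Right is strictly dominated for the keeper.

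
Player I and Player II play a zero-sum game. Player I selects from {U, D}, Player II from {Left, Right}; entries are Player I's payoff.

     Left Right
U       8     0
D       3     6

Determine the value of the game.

Row minima: U → 0, D → 3; maximin = 3.
Column maxima: Left → 8, Right → 6; minimax = 6.
3 ≠ 6, so there is no saddle point; optimal play is mixed.
Let Player I play U with probability p. Expected payoff against Left: 8p + 3(1−p) = 5p + 3; against Right: 0p + 6(1−p) = −6p + 6.
Setting these equal: 5p + 3 = −6p + 6 ⇒ 11p = 3 ⇒ p = 3/11, and the value is (5)·(3/11) + 3 = 48/11.
For Player II: with q = P(Left), equating U's and D's payoffs gives 8q = −3q + 6 ⇒ q = 6/11.

48/11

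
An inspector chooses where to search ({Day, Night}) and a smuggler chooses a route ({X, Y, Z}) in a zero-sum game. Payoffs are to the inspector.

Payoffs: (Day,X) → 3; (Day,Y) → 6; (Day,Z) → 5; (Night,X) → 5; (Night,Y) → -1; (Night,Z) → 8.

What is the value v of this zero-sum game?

11/3

Row minima: Day → 3, Night → -1; maximin = 3.
Column maxima: X → 5, Y → 6, Z → 8; minimax = 5.
3 ≠ 5, so there is no saddle point; optimal play is mixed.
Z is strictly dominated by X (it gives the inspector strictly more in every row), so the smuggler never plays it.
On the remaining 2×2 (Day, Night vs X, Y):
Let the inspector play Day with probability p. Expected payoff against X: 3p + 5(1−p) = −2p + 5; against Y: 6p + (-1)(1−p) = 7p − 1.
Setting these equal: −2p + 5 = 7p − 1 ⇒ −9p = -6 ⇒ p = 2/3, and the value is (-2)·(2/3) + 5 = 11/3.
For the smuggler: with q = P(X), equating Day's and Night's payoffs gives −3q + 6 = 6q − 1 ⇒ q = 7/9.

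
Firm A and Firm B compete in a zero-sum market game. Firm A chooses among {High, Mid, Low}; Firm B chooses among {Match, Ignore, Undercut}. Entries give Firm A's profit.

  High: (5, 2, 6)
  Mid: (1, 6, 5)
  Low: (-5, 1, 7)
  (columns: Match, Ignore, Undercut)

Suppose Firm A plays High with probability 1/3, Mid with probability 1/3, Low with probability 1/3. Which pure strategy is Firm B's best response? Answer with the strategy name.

If Firm B plays Match, Firm A's expected payoff is (1/3)·5 + (1/3)·1 + (1/3)·(-5) = 1/3.
If Firm B plays Ignore, Firm A's expected payoff is (1/3)·2 + (1/3)·6 + (1/3)·1 = 3.
If Firm B plays Undercut, Firm A's expected payoff is (1/3)·6 + (1/3)·5 + (1/3)·7 = 6.
Firm B minimizes Firm A's payoff; the smallest is 1/3, so the best response is Match.

Match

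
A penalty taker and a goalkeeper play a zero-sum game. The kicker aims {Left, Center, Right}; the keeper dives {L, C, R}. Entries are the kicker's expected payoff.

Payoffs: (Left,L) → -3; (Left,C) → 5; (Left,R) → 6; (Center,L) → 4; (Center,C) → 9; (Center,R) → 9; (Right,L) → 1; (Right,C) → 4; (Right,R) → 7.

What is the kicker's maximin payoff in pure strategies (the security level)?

Row minima: Left → -3, Center → 4, Right → 1.
The best of these is 4.

4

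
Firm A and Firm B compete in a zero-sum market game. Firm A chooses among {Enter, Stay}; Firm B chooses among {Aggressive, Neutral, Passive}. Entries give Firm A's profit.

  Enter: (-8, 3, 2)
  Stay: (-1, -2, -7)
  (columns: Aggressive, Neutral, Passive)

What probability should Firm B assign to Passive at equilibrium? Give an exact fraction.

7/16

Row minima: Enter → -8, Stay → -7; maximin = -7.
Column maxima: Aggressive → -1, Neutral → 3, Passive → 2; minimax = -1.
-7 ≠ -1, so there is no saddle point; optimal play is mixed.
Neutral is strictly dominated by Passive (it gives Firm A strictly more in every row), so Firm B never plays it.
On the remaining 2×2 (Enter, Stay vs Aggressive, Passive):
Let Firm A play Enter with probability p. Expected payoff against Aggressive: (-8)p + (-1)(1−p) = −7p − 1; against Passive: 2p + (-7)(1−p) = 9p − 7.
Setting these equal: −7p − 1 = 9p − 7 ⇒ −16p = -6 ⇒ p = 3/8, and the value is (-7)·(3/8) − 1 = -29/8.
For Firm B: with q = P(Aggressive), equating Enter's and Stay's payoffs gives −10q + 2 = 6q − 7 ⇒ q = 9/16.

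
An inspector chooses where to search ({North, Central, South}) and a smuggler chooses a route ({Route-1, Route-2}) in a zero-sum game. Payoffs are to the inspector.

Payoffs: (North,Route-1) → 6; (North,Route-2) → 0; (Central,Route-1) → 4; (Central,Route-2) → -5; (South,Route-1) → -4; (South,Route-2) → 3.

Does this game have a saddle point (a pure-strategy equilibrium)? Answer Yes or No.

Row minima: North → 0, Central → -5, South → -4; maximin = 0.
Column maxima: Route-1 → 6, Route-2 → 3; minimax = 3.
0 ≠ 3, so no pure-strategy equilibrium exists.

No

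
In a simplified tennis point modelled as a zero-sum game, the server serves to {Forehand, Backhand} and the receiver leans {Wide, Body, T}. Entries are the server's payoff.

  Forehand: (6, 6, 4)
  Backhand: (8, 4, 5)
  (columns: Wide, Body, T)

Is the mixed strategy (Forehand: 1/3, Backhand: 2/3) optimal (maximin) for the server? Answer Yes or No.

Against Wide this mix gives (1/3)·6 + (2/3)·8 = 22/3.
Against Body this mix gives (1/3)·6 + (2/3)·4 = 14/3.
Against T this mix gives (1/3)·4 + (2/3)·5 = 14/3.
All of the receiver's active replies (Body, T) yield 14/3, and no column does worse for the server. The mix makes the receiver indifferent and guarantees 14/3, so it is optimal.

Yes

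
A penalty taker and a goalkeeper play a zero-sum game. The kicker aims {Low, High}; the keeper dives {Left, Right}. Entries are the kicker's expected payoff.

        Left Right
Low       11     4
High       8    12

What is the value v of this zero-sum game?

100/11

Row minima: Low → 4, High → 8; maximin = 8.
Column maxima: Left → 11, Right → 12; minimax = 11.
8 ≠ 11, so there is no saddle point; optimal play is mixed.
Let the kicker play Low with probability p. Expected payoff against Left: 11p + 8(1−p) = 3p + 8; against Right: 4p + 12(1−p) = −8p + 12.
Setting these equal: 3p + 8 = −8p + 12 ⇒ 11p = 4 ⇒ p = 4/11, and the value is (3)·(4/11) + 8 = 100/11.
For the keeper: with q = P(Left), equating Low's and High's payoffs gives 7q + 4 = −4q + 12 ⇒ q = 8/11.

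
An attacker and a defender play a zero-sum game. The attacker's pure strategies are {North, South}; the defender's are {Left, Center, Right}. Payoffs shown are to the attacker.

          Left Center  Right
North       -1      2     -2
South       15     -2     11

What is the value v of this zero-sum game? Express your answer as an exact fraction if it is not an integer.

Row minima: North → -2, South → -2; maximin = -2.
Column maxima: Left → 15, Center → 2, Right → 11; minimax = 2.
-2 ≠ 2, so there is no saddle point; optimal play is mixed.
Left is strictly dominated by Right (it gives the attacker strictly more in every row), so the defender never plays it.
On the remaining 2×2 (North, South vs Center, Right):
Let the attacker play North with probability p. Expected payoff against Center: 2p + (-2)(1−p) = 4p − 2; against Right: (-2)p + 11(1−p) = −13p + 11.
Setting these equal: 4p − 2 = −13p + 11 ⇒ 17p = 13 ⇒ p = 13/17, and the value is (4)·(13/17) − 2 = 18/17.
For the defender: with q = P(Center), equating North's and South's payoffs gives 4q − 2 = −13q + 11 ⇒ q = 13/17.

18/17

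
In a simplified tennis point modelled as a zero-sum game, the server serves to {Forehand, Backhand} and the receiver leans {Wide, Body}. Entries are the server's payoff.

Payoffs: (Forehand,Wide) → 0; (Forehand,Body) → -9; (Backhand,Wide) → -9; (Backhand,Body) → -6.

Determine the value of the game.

Row minima: Forehand → -9, Backhand → -9; maximin = -9.
Column maxima: Wide → 0, Body → -6; minimax = -6.
-9 ≠ -6, so there is no saddle point; optimal play is mixed.
Let the server play Forehand with probability p. Expected payoff against Wide: 0p + (-9)(1−p) = 9p − 9; against Body: (-9)p + (-6)(1−p) = −3p − 6.
Setting these equal: 9p − 9 = −3p − 6 ⇒ 12p = 3 ⇒ p = 1/4, and the value is (9)·(1/4) − 9 = -27/4.
For the receiver: with q = P(Wide), equating Forehand's and Backhand's payoffs gives 9q − 9 = −3q − 6 ⇒ q = 1/4.

-27/4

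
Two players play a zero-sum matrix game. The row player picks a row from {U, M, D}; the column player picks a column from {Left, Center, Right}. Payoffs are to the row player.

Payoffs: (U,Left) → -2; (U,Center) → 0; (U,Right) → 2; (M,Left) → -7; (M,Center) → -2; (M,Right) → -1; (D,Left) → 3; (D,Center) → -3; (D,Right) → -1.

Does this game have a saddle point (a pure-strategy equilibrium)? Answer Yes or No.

Row minima: U → -2, M → -7, D → -3; maximin = -2.
Column maxima: Left → 3, Center → 0, Right → 2; minimax = 0.
-2 ≠ 0, so no pure-strategy equilibrium exists.

No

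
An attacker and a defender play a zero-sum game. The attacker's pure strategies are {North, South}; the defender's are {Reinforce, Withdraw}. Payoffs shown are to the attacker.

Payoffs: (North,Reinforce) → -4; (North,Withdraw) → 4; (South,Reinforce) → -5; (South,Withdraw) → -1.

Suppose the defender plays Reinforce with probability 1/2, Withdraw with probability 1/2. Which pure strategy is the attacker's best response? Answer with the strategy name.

North

Expected payoff of North: (1/2)·(-4) + (1/2)·4 = 0.
Expected payoff of South: (1/2)·(-5) + (1/2)·(-1) = -3.
The largest is 0, so the attacker's best response is North.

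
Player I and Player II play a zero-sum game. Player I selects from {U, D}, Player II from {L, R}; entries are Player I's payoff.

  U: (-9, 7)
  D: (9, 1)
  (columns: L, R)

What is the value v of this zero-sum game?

3

Row minima: U → -9, D → 1; maximin = 1.
Column maxima: L → 9, R → 7; minimax = 7.
1 ≠ 7, so there is no saddle point; optimal play is mixed.
Let Player I play U with probability p. Expected payoff against L: (-9)p + 9(1−p) = −18p + 9; against R: 7p + 1(1−p) = 6p + 1.
Setting these equal: −18p + 9 = 6p + 1 ⇒ −24p = -8 ⇒ p = 1/3, and the value is (-18)·(1/3) + 9 = 3.
For Player II: with q = P(L), equating U's and D's payoffs gives −16q + 7 = 8q + 1 ⇒ q = 1/4.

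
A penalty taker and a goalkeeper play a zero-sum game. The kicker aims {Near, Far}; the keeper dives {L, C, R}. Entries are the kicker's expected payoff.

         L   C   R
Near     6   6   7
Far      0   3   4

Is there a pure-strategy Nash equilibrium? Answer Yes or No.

Yes

Row minima: Near → 6, Far → 0; maximin = 6.
Column maxima: L → 6, C → 6, R → 7; minimax = 6.
maximin = minimax = 6, so a saddle point exists.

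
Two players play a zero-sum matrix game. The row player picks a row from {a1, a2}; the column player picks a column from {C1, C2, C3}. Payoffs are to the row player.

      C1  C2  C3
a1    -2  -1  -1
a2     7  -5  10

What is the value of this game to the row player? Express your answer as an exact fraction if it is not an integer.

-17/13

Row minima: a1 → -2, a2 → -5; maximin = -2.
Column maxima: C1 → 7, C2 → -1, C3 → 10; minimax = -1.
-2 ≠ -1, so there is no saddle point; optimal play is mixed.
C3 is strictly dominated by C1 (it gives the row player strictly more in every row), so the column player never plays it.
On the remaining 2×2 (a1, a2 vs C1, C2):
Let the row player play a1 with probability p. Expected payoff against C1: (-2)p + 7(1−p) = −9p + 7; against C2: (-1)p + (-5)(1−p) = 4p − 5.
Setting these equal: −9p + 7 = 4p − 5 ⇒ −13p = -12 ⇒ p = 12/13, and the value is (-9)·(12/13) + 7 = -17/13.
For the column player: with q = P(C1), equating a1's and a2's payoffs gives −q − 1 = 12q − 5 ⇒ q = 4/13.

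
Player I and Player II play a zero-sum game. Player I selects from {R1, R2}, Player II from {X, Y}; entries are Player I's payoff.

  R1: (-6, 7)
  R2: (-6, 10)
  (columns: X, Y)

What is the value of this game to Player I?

Row minima: R1 → -6, R2 → -6; maximin = -6.
Column maxima: X → -6, Y → 10; minimax = -6.
Since maximin = minimax = -6, there is a saddle point and the value is -6.

-6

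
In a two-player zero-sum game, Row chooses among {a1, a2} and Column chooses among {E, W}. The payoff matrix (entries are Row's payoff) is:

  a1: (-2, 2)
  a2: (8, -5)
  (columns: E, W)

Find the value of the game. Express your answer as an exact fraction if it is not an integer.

6/17

Row minima: a1 → -2, a2 → -5; maximin = -2.
Column maxima: E → 8, W → 2; minimax = 2.
-2 ≠ 2, so there is no saddle point; optimal play is mixed.
Let Row play a1 with probability p. Expected payoff against E: (-2)p + 8(1−p) = −10p + 8; against W: 2p + (-5)(1−p) = 7p − 5.
Setting these equal: −10p + 8 = 7p − 5 ⇒ −17p = -13 ⇒ p = 13/17, and the value is (-10)·(13/17) + 8 = 6/17.
For Column: with q = P(E), equating a1's and a2's payoffs gives −4q + 2 = 13q − 5 ⇒ q = 7/17.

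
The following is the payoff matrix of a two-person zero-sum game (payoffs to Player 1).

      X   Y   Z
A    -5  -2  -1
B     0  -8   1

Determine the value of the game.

-40/11

Row minima: A → -5, B → -8; maximin = -5.
Column maxima: X → 0, Y → -2, Z → 1; minimax = -2.
-5 ≠ -2, so there is no saddle point; optimal play is mixed.
Z is strictly dominated by X (it gives Player 1 strictly more in every row), so Player 2 never plays it.
On the remaining 2×2 (A, B vs X, Y):
Let Player 1 play A with probability p. Expected payoff against X: (-5)p + 0(1−p) = −5p; against Y: (-2)p + (-8)(1−p) = 6p − 8.
Setting these equal: −5p = 6p − 8 ⇒ −11p = -8 ⇒ p = 8/11, and the value is (-5)·(8/11) = -40/11.
For Player 2: with q = P(X), equating A's and B's payoffs gives −3q − 2 = 8q − 8 ⇒ q = 6/11.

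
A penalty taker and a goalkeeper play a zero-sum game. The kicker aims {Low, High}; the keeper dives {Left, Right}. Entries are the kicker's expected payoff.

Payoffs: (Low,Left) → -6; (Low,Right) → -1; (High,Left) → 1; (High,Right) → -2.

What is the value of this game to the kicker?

-13/8

Row minima: Low → -6, High → -2; maximin = -2.
Column maxima: Left → 1, Right → -1; minimax = -1.
-2 ≠ -1, so there is no saddle point; optimal play is mixed.
Let the kicker play Low with probability p. Expected payoff against Left: (-6)p + 1(1−p) = −7p + 1; against Right: (-1)p + (-2)(1−p) = p − 2.
Setting these equal: −7p + 1 = p − 2 ⇒ −8p = -3 ⇒ p = 3/8, and the value is (-7)·(3/8) + 1 = -13/8.
For the keeper: with q = P(Left), equating Low's and High's payoffs gives −5q − 1 = 3q − 2 ⇒ q = 1/8.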